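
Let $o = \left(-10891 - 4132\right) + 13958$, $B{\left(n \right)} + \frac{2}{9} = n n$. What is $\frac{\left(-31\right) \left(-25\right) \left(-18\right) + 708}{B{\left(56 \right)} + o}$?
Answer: $- \frac{119178}{18637} \approx -6.3947$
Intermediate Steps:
$B{\left(n \right)} = - \frac{2}{9} + n^{2}$ ($B{\left(n \right)} = - \frac{2}{9} + n n = - \frac{2}{9} + n^{2}$)
$o = -1065$ ($o = -15023 + 13958 = -1065$)
$\frac{\left(-31\right) \left(-25\right) \left(-18\right) + 708}{B{\left(56 \right)} + o} = \frac{\left(-31\right) \left(-25\right) \left(-18\right) + 708}{\left(- \frac{2}{9} + 56^{2}\right) - 1065} = \frac{775 \left(-18\right) + 708}{\left(- \frac{2}{9} + 3136\right) - 1065} = \frac{-13950 + 708}{\frac{28222}{9} - 1065} = - \frac{13242}{\frac{18637}{9}} = \left(-13242\right) \frac{9}{18637} = - \frac{119178}{18637}$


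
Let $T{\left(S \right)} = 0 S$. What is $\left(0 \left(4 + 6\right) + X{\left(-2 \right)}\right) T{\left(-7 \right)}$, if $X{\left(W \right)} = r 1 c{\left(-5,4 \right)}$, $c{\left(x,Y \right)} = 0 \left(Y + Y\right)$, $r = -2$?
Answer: $0$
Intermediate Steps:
$c{\left(x,Y \right)} = 0$ ($c{\left(x,Y \right)} = 0 \cdot 2 Y = 0$)
$X{\left(W \right)} = 0$ ($X{\left(W \right)} = \left(-2\right) 1 \cdot 0 = \left(-2\right) 0 = 0$)
$T{\left(S \right)} = 0$
$\left(0 \left(4 + 6\right) + X{\left(-2 \right)}\right) T{\left(-7 \right)} = \left(0 \left(4 + 6\right) + 0\right) 0 = \left(0 \cdot 10 + 0\right) 0 = \left(0 + 0\right) 0 = 0 \cdot 0 = 0$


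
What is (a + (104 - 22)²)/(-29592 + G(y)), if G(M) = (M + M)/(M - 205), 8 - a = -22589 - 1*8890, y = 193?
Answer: -229266/177745 ≈ -1.2899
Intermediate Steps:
a = 31487 (a = 8 - (-22589 - 1*8890) = 8 - (-22589 - 8890) = 8 - 1*(-31479) = 8 + 31479 = 31487)
G(M) = 2*M/(-205 + M) (G(M) = (2*M)/(-205 + M) = 2*M/(-205 + M))
(a + (104 - 22)²)/(-29592 + G(y)) = (31487 + (104 - 22)²)/(-29592 + 2*193/(-205 + 193)) = (31487 + 82²)/(-29592 + 2*193/(-12)) = (31487 + 6724)/(-29592 + 2*193*(-1/12)) = 38211/(-29592 - 193/6) = 38211/(-177745/6) = 38211*(-6/177745) = -229266/177745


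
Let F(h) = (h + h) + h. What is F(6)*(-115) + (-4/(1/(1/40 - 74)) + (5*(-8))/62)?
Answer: -550171/310 ≈ -1774.7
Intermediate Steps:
F(h) = 3*h (F(h) = 2*h + h = 3*h)
F(6)*(-115) + (-4/(1/(1/40 - 74)) + (5*(-8))/62) = (3*6)*(-115) + (-4/(1/(1/40 - 74)) + (5*(-8))/62) = 18*(-115) + (-4/(1/(1/40 - 74)) - 40*1/62) = -2070 + (-4/(1/(-2959/40)) - 20/31) = -2070 + (-4/(-40/2959) - 20/31) = -2070 + (-4*(-2959/40) - 20/31) = -2070 + (2959/10 - 20/31) = -2070 + 91529/310 = -550171/310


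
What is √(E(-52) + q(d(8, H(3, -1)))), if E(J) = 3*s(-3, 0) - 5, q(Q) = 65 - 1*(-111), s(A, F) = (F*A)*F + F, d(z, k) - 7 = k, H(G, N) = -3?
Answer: 3*√19 ≈ 13.077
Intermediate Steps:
d(z, k) = 7 + k
s(A, F) = F + A*F² (s(A, F) = (A*F)*F + F = A*F² + F = F + A*F²)
q(Q) = 176 (q(Q) = 65 + 111 = 176)
E(J) = -5 (E(J) = 3*(0*(1 - 3*0)) - 5 = 3*(0*(1 + 0)) - 5 = 3*(0*1) - 5 = 3*0 - 5 = 0 - 5 = -5)
√(E(-52) + q(d(8, H(3, -1)))) = √(-5 + 176) = √171 = 3*√19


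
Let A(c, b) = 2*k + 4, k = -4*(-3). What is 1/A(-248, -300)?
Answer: 1/28 ≈ 0.035714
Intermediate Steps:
k = 12
A(c, b) = 28 (A(c, b) = 2*12 + 4 = 24 + 4 = 28)
1/A(-248, -300) = 1/28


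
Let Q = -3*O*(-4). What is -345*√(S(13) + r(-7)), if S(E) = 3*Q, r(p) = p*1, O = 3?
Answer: -345*√101 ≈ -3467.2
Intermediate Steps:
Q = 36 (Q = -3*3*(-4) = -9*(-4) = 36)
r(p) = p
S(E) = 108 (S(E) = 3*36 = 108)
-345*√(S(13) + r(-7)) = -345*√(108 - 7) = -345*√101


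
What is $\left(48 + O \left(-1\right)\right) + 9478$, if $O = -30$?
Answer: $9556$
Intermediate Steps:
$\left(48 + O \left(-1\right)\right) + 9478 = \left(48 - -30\right) + 9478 = \left(48 + 30\right) + 9478 = 78 + 9478 = 9556$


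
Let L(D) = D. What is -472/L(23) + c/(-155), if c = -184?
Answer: -68928/3565 ≈ -19.335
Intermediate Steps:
-472/L(23) + c/(-155) = -472/23 - 184/(-155) = -472*1/23 - 184*(-1/155) = -472/23 + 184/155 = -68928/3565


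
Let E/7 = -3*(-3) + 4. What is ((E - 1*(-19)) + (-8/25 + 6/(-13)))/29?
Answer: 1224/325 ≈ 3.7662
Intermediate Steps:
E = 91 (E = 7*(-3*(-3) + 4) = 7*(9 + 4) = 7*13 = 91)
((E - 1*(-19)) + (-8/25 + 6/(-13)))/29 = ((91 - 1*(-19)) + (-8/25 + 6/(-13)))/29 = ((91 + 19) + (-8*1/25 + 6*(-1/13)))/29 = (110 + (-8/25 - 6/13))/29 = (110 - 254/325)/29 = (1/29)*(35496/325) = 1224/325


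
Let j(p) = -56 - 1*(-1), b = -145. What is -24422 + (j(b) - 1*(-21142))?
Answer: -3335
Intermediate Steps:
j(p) = -55 (j(p) = -56 + 1 = -55)
-24422 + (j(b) - 1*(-21142)) = -24422 + (-55 - 1*(-21142)) = -24422 + (-55 + 21142) = -24422 + 21087 = -3335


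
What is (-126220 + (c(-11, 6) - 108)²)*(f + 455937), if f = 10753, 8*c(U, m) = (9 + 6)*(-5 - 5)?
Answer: -411263795495/8 ≈ -5.1408e+10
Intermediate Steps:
c(U, m) = -75/4 (c(U, m) = ((9 + 6)*(-5 - 5))/8 = (15*(-10))/8 = (⅛)*(-150) = -75/4)
(-126220 + (c(-11, 6) - 108)²)*(f + 455937) = (-126220 + (-75/4 - 108)²)*(10753 + 455937) = (-126220 + (-507/4)²)*466690 = (-126220 + 257049/16)*466690 = -1762471/16*466690 = -411263795495/8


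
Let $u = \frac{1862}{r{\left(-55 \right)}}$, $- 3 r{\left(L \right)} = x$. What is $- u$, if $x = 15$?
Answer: $\frac{1862}{5} \approx 372.4$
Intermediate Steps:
$r{\left(L \right)} = -5$ ($r{\left(L \right)} = \left(- \frac{1}{3}\right) 15 = -5$)
$u = - \frac{1862}{5}$ ($u = \frac{1862}{-5} = 1862 \left(- \frac{1}{5}\right) = - \frac{1862}{5} \approx -372.4$)
$- u = \left(-1\right) \left(- \frac{1862}{5}\right) = \frac{1862}{5}$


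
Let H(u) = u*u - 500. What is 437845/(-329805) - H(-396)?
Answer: -10310847245/65961 ≈ -1.5632e+5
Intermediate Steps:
H(u) = -500 + u² (H(u) = u² - 500 = -500 + u²)
437845/(-329805) - H(-396) = 437845/(-329805) - (-500 + (-396)²) = 437845*(-1/329805) - (-500 + 156816) = -87569/65961 - 1*156316 = -87569/65961 - 156316 = -10310847245/65961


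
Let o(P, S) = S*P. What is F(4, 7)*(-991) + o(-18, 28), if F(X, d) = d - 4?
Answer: -3477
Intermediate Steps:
F(X, d) = -4 + d
o(P, S) = P*S
F(4, 7)*(-991) + o(-18, 28) = (-4 + 7)*(-991) - 18*28 = 3*(-991) - 504 = -2973 - 504 = -3477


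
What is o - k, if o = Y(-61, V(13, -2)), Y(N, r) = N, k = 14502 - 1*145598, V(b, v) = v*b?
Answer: 131035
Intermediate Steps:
V(b, v) = b*v
k = -131096 (k = 14502 - 145598 = -131096)
o = -61
o - k = -61 - 1*(-131096) = -61 + 131096 = 131035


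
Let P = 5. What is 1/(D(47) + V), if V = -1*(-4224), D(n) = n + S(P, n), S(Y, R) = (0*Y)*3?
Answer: 1/4271 ≈ 0.00023414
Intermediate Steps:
S(Y, R) = 0 (S(Y, R) = 0*3 = 0)
D(n) = n (D(n) = n + 0 = n)
V = 4224
1/(D(47) + V) = 1/(47 + 4224) = 1/4271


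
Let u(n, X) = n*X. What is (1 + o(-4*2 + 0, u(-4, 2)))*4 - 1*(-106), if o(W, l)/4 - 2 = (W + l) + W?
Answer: -242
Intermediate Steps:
u(n, X) = X*n
o(W, l) = 8 + 4*l + 8*W (o(W, l) = 8 + 4*((W + l) + W) = 8 + 4*(l + 2*W) = 8 + (4*l + 8*W) = 8 + 4*l + 8*W)
(1 + o(-4*2 + 0, u(-4, 2)))*4 - 1*(-106) = (1 + (8 + 4*(2*(-4)) + 8*(-4*2 + 0)))*4 - 1*(-106) = (1 + (8 + 4*(-8) + 8*(-8 + 0)))*4 + 106 = (1 + (8 - 32 + 8*(-8)))*4 + 106 = (1 + (8 - 32 - 64))*4 + 106 = (1 - 88)*4 + 106 = -87*4 + 106 = -348 + 106 = -242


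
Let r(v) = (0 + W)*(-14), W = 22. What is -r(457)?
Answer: 308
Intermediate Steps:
r(v) = -308 (r(v) = (0 + 22)*(-14) = 22*(-14) = -308)
-r(457) = -1*(-308) = 308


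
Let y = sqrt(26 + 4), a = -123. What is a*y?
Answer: -123*sqrt(30) ≈ -673.70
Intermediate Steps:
y = sqrt(30) ≈ 5.4772
a*y = -123*sqrt(30)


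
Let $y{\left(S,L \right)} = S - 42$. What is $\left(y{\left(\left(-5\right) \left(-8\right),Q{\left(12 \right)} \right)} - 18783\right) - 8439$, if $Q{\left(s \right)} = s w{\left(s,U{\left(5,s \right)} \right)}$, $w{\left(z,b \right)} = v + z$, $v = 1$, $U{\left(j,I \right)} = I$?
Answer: $-27224$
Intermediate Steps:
$w{\left(z,b \right)} = 1 + z$
$Q{\left(s \right)} = s \left(1 + s\right)$
$y{\left(S,L \right)} = -42 + S$
$\left(y{\left(\left(-5\right) \left(-8\right),Q{\left(12 \right)} \right)} - 18783\right) - 8439 = \left(\left(-42 - -40\right) - 18783\right) - 8439 = \left(\left(-42 + 40\right) - 18783\right) - 8439 = \left(-2 - 18783\right) - 8439 = -18785 - 8439 = -27224$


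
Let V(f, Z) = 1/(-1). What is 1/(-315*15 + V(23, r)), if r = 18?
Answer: -1/4726 ≈ -0.00021160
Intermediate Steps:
V(f, Z) = -1
1/(-315*15 + V(23, r)) = 1/(-315*15 - 1) = 1/(-4725 - 1) = 1/(-4726) = -1/4726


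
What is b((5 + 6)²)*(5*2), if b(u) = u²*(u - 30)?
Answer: 13323310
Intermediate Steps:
b(u) = u²*(-30 + u)
b((5 + 6)²)*(5*2) = (((5 + 6)²)²*(-30 + (5 + 6)²))*(5*2) = ((11²)²*(-30 + 11²))*10 = (121²*(-30 + 121))*10 = (14641*91)*10 = 1332331*10 = 13323310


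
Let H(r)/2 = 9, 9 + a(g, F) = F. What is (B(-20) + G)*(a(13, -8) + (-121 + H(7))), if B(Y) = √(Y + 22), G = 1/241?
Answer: -120/241 - 120*√2 ≈ -170.20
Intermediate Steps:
a(g, F) = -9 + F
G = 1/241 ≈ 0.0041494
H(r) = 18 (H(r) = 2*9 = 18)
B(Y) = √(22 + Y)
(B(-20) + G)*(a(13, -8) + (-121 + H(7))) = (√(22 - 20) + 1/241)*((-9 - 8) + (-121 + 18)) = (√2 + 1/241)*(-17 - 103) = (1/241 + √2)*(-120) = -120/241 - 120*√2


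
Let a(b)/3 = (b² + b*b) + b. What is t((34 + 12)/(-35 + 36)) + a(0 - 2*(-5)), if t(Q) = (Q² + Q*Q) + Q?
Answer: 4908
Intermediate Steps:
a(b) = 3*b + 6*b² (a(b) = 3*((b² + b*b) + b) = 3*((b² + b²) + b) = 3*(2*b² + b) = 3*(b + 2*b²) = 3*b + 6*b²)
t(Q) = Q + 2*Q² (t(Q) = (Q² + Q²) + Q = 2*Q² + Q = Q + 2*Q²)
t((34 + 12)/(-35 + 36)) + a(0 - 2*(-5)) = ((34 + 12)/(-35 + 36))*(1 + 2*((34 + 12)/(-35 + 36))) + 3*(0 - 2*(-5))*(1 + 2*(0 - 2*(-5))) = (46/1)*(1 + 2*(46/1)) + 3*(0 + 10)*(1 + 2*(0 + 10)) = (46*1)*(1 + 2*(46*1)) + 3*10*(1 + 2*10) = 46*(1 + 2*46) + 3*10*(1 + 20) = 46*(1 + 92) + 3*10*21 = 46*93 + 630 = 4278 + 630 = 4908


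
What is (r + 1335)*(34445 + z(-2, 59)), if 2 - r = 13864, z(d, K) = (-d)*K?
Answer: -432970701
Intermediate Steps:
z(d, K) = -K*d
r = -13862 (r = 2 - 1*13864 = 2 - 13864 = -13862)
(r + 1335)*(34445 + z(-2, 59)) = (-13862 + 1335)*(34445 - 1*59*(-2)) = -12527*(34445 + 118) = -12527*34563 = -432970701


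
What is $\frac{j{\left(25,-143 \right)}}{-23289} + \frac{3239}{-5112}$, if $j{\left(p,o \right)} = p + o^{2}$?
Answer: $- \frac{60032053}{39684456} \approx -1.5127$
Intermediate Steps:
$\frac{j{\left(25,-143 \right)}}{-23289} + \frac{3239}{-5112} = \frac{25 + \left(-143\right)^{2}}{-23289} + \frac{3239}{-5112} = \left(25 + 20449\right) \left(- \frac{1}{23289}\right) + 3239 \left(- \frac{1}{5112}\right) = 20474 \left(- \frac{1}{23289}\right) - \frac{3239}{5112} = - \frac{20474}{23289} - \frac{3239}{5112} = - \frac{60032053}{39684456}$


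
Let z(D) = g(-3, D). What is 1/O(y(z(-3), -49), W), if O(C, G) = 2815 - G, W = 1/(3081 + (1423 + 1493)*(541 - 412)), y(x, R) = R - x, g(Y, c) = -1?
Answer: 379245/1067574674 ≈ 0.00035524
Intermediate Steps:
z(D) = -1
W = 1/379245 (W = 1/(3081 + 2916*129) = 1/(3081 + 376164) = 1/379245 ≈ 2.6368e-6)
1/O(y(z(-3), -49), W) = 1/(2815 - 1*1/379245) = 1/(2815 - 1/379245) = 1/(1067574674/379245) = 379245/1067574674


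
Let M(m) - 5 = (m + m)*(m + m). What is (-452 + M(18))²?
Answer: 720801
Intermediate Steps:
M(m) = 5 + 4*m² (M(m) = 5 + (m + m)*(m + m) = 5 + (2*m)*(2*m) = 5 + 4*m²)
(-452 + M(18))² = (-452 + (5 + 4*18²))² = (-452 + (5 + 4*324))² = (-452 + (5 + 1296))² = (-452 + 1301)² = 849² = 720801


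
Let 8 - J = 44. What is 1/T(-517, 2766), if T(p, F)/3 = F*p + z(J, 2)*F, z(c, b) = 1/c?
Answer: -2/8580593 ≈ -2.3308e-7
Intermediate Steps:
J = -36 (J = 8 - 1*44 = 8 - 44 = -36)
T(p, F) = -F/12 + 3*F*p (T(p, F) = 3*(F*p + F/(-36)) = 3*(F*p - F/36) = 3*(-F/36 + F*p) = -F/12 + 3*F*p)
1/T(-517, 2766) = 1/((1/12)*2766*(-1 + 36*(-517))) = 1/((1/12)*2766*(-1 - 18612)) = 1/((1/12)*2766*(-18613)) = 1/(-8580593/2) = -2/8580593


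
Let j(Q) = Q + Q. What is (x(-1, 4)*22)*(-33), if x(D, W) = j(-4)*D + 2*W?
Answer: -11616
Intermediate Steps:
j(Q) = 2*Q
x(D, W) = -8*D + 2*W (x(D, W) = (2*(-4))*D + 2*W = -8*D + 2*W)
(x(-1, 4)*22)*(-33) = ((-8*(-1) + 2*4)*22)*(-33) = ((8 + 8)*22)*(-33) = (16*22)*(-33) = 352*(-33) = -11616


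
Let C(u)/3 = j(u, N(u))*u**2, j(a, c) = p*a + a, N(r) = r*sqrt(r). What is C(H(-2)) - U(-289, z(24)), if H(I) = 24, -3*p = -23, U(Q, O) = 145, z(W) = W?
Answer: 359279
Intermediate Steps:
N(r) = r**(3/2)
p = 23/3 (p = -1/3*(-23) = 23/3 ≈ 7.6667)
j(a, c) = 26*a/3 (j(a, c) = 23*a/3 + a = 26*a/3)
C(u) = 26*u**3 (C(u) = 3*((26*u/3)*u**2) = 3*(26*u**3/3) = 26*u**3)
C(H(-2)) - U(-289, z(24)) = 26*24**3 - 1*145 = 26*13824 - 145 = 359424 - 145 = 359279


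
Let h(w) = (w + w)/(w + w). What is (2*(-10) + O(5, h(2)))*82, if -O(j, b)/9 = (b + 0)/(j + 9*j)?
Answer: -41369/25 ≈ -1654.8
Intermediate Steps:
h(w) = 1 (h(w) = (2*w)/((2*w)) = (2*w)*(1/(2*w)) = 1)
O(j, b) = -9*b/(10*j) (O(j, b) = -9*(b + 0)/(j + 9*j) = -9*b/(10*j))
(2*(-10) + O(5, h(2)))*82 = (2*(-10) - 9/10*1/5)*82 = (-20 - 9/10*1*1/5)*82 = (-20 - 9/50)*82 = -1009/50*82 = -41369/25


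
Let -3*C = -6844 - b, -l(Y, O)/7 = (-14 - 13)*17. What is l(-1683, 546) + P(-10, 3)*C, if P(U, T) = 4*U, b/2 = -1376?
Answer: -51347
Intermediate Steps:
b = -2752 (b = 2*(-1376) = -2752)
l(Y, O) = 3213 (l(Y, O) = -7*(-14 - 13)*17 = -(-189)*17 = -7*(-459) = 3213)
C = 1364 (C = -(-6844 - 1*(-2752))/3 = -(-6844 + 2752)/3 = -⅓*(-4092) = 1364)
l(-1683, 546) + P(-10, 3)*C = 3213 + (4*(-10))*1364 = 3213 - 40*1364 = 3213 - 54560 = -51347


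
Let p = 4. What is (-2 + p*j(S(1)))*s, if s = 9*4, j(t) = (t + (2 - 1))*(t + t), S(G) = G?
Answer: 504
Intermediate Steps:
j(t) = 2*t*(1 + t) (j(t) = (t + 1)*(2*t) = (1 + t)*(2*t) = 2*t*(1 + t))
s = 36
(-2 + p*j(S(1)))*s = (-2 + 4*(2*1*(1 + 1)))*36 = (-2 + 4*(2*1*2))*36 = (-2 + 4*4)*36 = (-2 + 16)*36 = 14*36 = 504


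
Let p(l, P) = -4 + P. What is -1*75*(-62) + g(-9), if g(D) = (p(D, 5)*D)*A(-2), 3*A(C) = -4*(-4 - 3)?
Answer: 4566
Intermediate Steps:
A(C) = 28/3 (A(C) = (-4*(-4 - 3))/3 = (-4*(-7))/3 = (1/3)*28 = 28/3)
g(D) = 28*D/3 (g(D) = ((-4 + 5)*D)*(28/3) = (1*D)*(28/3) = D*(28/3) = 28*D/3)
-1*75*(-62) + g(-9) = -1*75*(-62) + (28/3)*(-9) = -75*(-62) - 84 = 4650 - 84 = 4566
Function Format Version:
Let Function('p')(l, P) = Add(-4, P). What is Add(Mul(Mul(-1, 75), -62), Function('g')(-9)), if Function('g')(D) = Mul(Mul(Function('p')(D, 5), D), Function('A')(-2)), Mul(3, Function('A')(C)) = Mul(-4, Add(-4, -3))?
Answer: 4566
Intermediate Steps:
Function('A')(C) = Rational(28, 3) (Function('A')(C) = Mul(Rational(1, 3), Mul(-4, Add(-4, -3))) = Mul(Rational(1, 3), Mul(-4, -7)) = Mul(Rational(1, 3), 28) = Rational(28, 3))
Function('g')(D) = Mul(Rational(28, 3), D) (Function('g')(D) = Mul(Mul(Add(-4, 5), D), Rational(28, 3)) = Mul(Mul(1, D), Rational(28, 3)) = Mul(D, Rational(28, 3)) = Mul(Rational(28, 3), D))
Add(Mul(Mul(-1, 75), -62), Function('g')(-9)) = Add(Mul(Mul(-1, 75), -62), Mul(Rational(28, 3), -9)) = Add(Mul(-75, -62), -84) = Add(4650, -84) = 4566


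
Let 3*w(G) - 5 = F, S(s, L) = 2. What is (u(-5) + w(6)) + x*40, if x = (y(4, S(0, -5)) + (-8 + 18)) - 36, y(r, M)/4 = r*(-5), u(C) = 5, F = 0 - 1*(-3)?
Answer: -12697/3 ≈ -4232.3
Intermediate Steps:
F = 3 (F = 0 + 3 = 3)
y(r, M) = -20*r (y(r, M) = 4*(r*(-5)) = 4*(-5*r) = -20*r)
w(G) = 8/3 (w(G) = 5/3 + (⅓)*3 = 5/3 + 1 = 8/3)
x = -106 (x = (-20*4 + (-8 + 18)) - 36 = (-80 + 10) - 36 = -70 - 36 = -106)
(u(-5) + w(6)) + x*40 = (5 + 8/3) - 106*40 = 23/3 - 4240 = -12697/3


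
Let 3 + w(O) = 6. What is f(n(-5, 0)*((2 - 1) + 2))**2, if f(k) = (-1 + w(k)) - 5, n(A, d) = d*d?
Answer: 9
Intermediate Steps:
w(O) = 3 (w(O) = -3 + 6 = 3)
n(A, d) = d**2
f(k) = -3 (f(k) = (-1 + 3) - 5 = 2 - 5 = -3)
f(n(-5, 0)*((2 - 1) + 2))**2 = (-3)**2 = 9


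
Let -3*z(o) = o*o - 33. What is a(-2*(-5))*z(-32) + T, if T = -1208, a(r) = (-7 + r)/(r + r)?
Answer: -25151/20 ≈ -1257.6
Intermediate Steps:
a(r) = (-7 + r)/(2*r) (a(r) = (-7 + r)/((2*r)) = (-7 + r)*(1/(2*r)) = (-7 + r)/(2*r))
z(o) = 11 - o**2/3 (z(o) = -(o*o - 33)/3 = -(o**2 - 33)/3 = -(-33 + o**2)/3 = 11 - o**2/3)
a(-2*(-5))*z(-32) + T = ((-7 - 2*(-5))/(2*((-2*(-5)))))*(11 - 1/3*(-32)**2) - 1208 = ((1/2)*(-7 + 10)/10)*(11 - 1/3*1024) - 1208 = ((1/2)*(1/10)*3)*(11 - 1024/3) - 1208 = (3/20)*(-991/3) - 1208 = -991/20 - 1208 = -25151/20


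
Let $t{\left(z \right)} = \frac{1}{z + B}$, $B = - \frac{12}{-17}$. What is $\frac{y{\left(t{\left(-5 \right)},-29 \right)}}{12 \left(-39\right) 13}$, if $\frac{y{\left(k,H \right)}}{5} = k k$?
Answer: $- \frac{1445}{32421636} \approx -4.4569 \cdot 10^{-5}$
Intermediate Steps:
$B = \frac{12}{17}$ ($B = \left(-12\right) \left(- \frac{1}{17}\right) = \frac{12}{17} \approx 0.70588$)
$t{\left(z \right)} = \frac{1}{\frac{12}{17} + z}$ ($t{\left(z \right)} = \frac{1}{z + \frac{12}{17}} = \frac{1}{\frac{12}{17} + z}$)
$y{\left(k,H \right)} = 5 k^{2}$ ($y{\left(k,H \right)} = 5 k k = 5 k^{2}$)
$\frac{y{\left(t{\left(-5 \right)},-29 \right)}}{12 \left(-39\right) 13} = \frac{5 \left(\frac{17}{12 + 17 \left(-5\right)}\right)^{2}}{12 \left(-39\right) 13} = \frac{5 \left(\frac{17}{12 - 85}\right)^{2}}{\left(-468\right) 13} = \frac{5 \left(\frac{17}{-73}\right)^{2}}{-6084} = 5 \left(17 \left(- \frac{1}{73}\right)\right)^{2} \left(- \frac{1}{6084}\right) = 5 \left(- \frac{17}{73}\right)^{2} \left(- \frac{1}{6084}\right) = 5 \cdot \frac{289}{5329} \left(- \frac{1}{6084}\right) = \frac{1445}{5329} \left(- \frac{1}{6084}\right) = - \frac{1445}{32421636}$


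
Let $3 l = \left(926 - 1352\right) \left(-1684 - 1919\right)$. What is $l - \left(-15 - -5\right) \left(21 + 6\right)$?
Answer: $511896$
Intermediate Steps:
$l = 511626$ ($l = \frac{\left(926 - 1352\right) \left(-1684 - 1919\right)}{3} = \frac{\left(-426\right) \left(-3603\right)}{3} = \frac{1}{3} \cdot 1534878 = 511626$)
$l - \left(-15 - -5\right) \left(21 + 6\right) = 511626 - \left(-15 - -5\right) \left(21 + 6\right) = 511626 - \left(-15 + 5\right) 27 = 511626 - \left(-10\right) 27 = 511626 - -270 = 511626 + 270 = 511896$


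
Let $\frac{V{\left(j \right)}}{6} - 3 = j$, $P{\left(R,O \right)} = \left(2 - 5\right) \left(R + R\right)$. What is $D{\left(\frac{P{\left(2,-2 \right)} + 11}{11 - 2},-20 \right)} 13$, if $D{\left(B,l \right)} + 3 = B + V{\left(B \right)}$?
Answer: $\frac{1664}{9} \approx 184.89$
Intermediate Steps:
$P{\left(R,O \right)} = - 6 R$ ($P{\left(R,O \right)} = - 3 \cdot 2 R = - 6 R$)
$V{\left(j \right)} = 18 + 6 j$
$D{\left(B,l \right)} = 15 + 7 B$ ($D{\left(B,l \right)} = -3 + \left(B + \left(18 + 6 B\right)\right) = -3 + \left(18 + 7 B\right) = 15 + 7 B$)
$D{\left(\frac{P{\left(2,-2 \right)} + 11}{11 - 2},-20 \right)} 13 = \left(15 + 7 \frac{\left(-6\right) 2 + 11}{11 - 2}\right) 13 = \left(15 + 7 \frac{-12 + 11}{9}\right) 13 = \left(15 + 7 \left(\left(-1\right) \frac{1}{9}\right)\right) 13 = \left(15 + 7 \left(- \frac{1}{9}\right)\right) 13 = \left(15 - \frac{7}{9}\right) 13 = \frac{128}{9} \cdot 13 = \frac{1664}{9}$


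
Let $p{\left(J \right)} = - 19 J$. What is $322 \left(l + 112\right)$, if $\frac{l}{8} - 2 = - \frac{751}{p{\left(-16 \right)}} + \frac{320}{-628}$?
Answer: $\frac{100048781}{2983} \approx 33540.0$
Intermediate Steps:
$l = - \frac{46771}{5966}$ ($l = 16 + 8 \left(- \frac{751}{\left(-19\right) \left(-16\right)} + \frac{320}{-628}\right) = 16 + 8 \left(- \frac{751}{304} + 320 \left(- \frac{1}{628}\right)\right) = 16 + 8 \left(\left(-751\right) \frac{1}{304} - \frac{80}{157}\right) = 16 + 8 \left(- \frac{751}{304} - \frac{80}{157}\right) = 16 + 8 \left(- \frac{142227}{47728}\right) = 16 - \frac{142227}{5966} = - \frac{46771}{5966} \approx -7.8396$)
$322 \left(l + 112\right) = 322 \left(- \frac{46771}{5966} + 112\right) = 322 \cdot \frac{621421}{5966} = \frac{100048781}{2983}$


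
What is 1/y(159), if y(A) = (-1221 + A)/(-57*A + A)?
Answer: 1484/177 ≈ 8.3842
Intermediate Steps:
y(A) = -(-1221 + A)/(56*A) (y(A) = (-1221 + A)/((-56*A)) = (-1221 + A)*(-1/(56*A)) = -(-1221 + A)/(56*A))
1/y(159) = 1/((1/56)*(1221 - 1*159)/159) = 1/((1/56)*(1/159)*(1221 - 159)) = 1/((1/56)*(1/159)*1062) = 1/(177/1484) = 1484/177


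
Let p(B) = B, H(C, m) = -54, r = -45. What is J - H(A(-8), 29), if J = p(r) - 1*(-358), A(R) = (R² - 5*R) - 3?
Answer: 367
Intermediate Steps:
A(R) = -3 + R² - 5*R
J = 313 (J = -45 - 1*(-358) = -45 + 358 = 313)
J - H(A(-8), 29) = 313 - 1*(-54) = 313 + 54 = 367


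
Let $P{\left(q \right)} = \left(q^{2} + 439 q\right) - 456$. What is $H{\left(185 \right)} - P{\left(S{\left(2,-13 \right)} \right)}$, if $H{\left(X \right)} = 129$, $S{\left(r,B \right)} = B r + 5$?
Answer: $9363$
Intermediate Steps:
$S{\left(r,B \right)} = 5 + B r$
$P{\left(q \right)} = -456 + q^{2} + 439 q$
$H{\left(185 \right)} - P{\left(S{\left(2,-13 \right)} \right)} = 129 - \left(-456 + \left(5 - 26\right)^{2} + 439 \left(5 - 26\right)\right) = 129 - \left(-456 + \left(-21\right)^{2} + 439 \left(-21\right)\right) = 129 - \left(-456 + 441 - 9219\right) = 129 - -9234 = 129 + 9234 = 9363$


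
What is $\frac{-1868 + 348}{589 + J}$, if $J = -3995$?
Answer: $\frac{760}{1703} \approx 0.44627$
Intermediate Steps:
$\frac{-1868 + 348}{589 + J} = \frac{-1868 + 348}{589 - 3995} = - \frac{1520}{-3406} = \left(-1520\right) \left(- \frac{1}{3406}\right) = \frac{760}{1703}$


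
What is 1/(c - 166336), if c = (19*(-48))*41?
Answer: -1/203728 ≈ -4.9085e-6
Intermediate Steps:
c = -37392 (c = -912*41 = -37392)
1/(c - 166336) = 1/(-37392 - 166336) = 1/(-203728) = -1/203728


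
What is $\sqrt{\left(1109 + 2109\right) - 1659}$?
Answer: $\sqrt{1559} \approx 39.484$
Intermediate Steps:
$\sqrt{\left(1109 + 2109\right) - 1659} = \sqrt{3218 - 1659} = \sqrt{1559}$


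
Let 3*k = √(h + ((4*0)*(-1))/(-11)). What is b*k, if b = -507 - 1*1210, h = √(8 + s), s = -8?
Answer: 0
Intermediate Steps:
h = 0 (h = √(8 - 8) = √0 = 0)
b = -1717 (b = -507 - 1210 = -1717)
k = 0 (k = √(0 + ((4*0)*(-1))/(-11))/3 = √(0 + (0*(-1))*(-1/11))/3 = √(0 + 0*(-1/11))/3 = √(0 + 0)/3 = √0/3 = (⅓)*0 = 0)
b*k = -1717*0 = 0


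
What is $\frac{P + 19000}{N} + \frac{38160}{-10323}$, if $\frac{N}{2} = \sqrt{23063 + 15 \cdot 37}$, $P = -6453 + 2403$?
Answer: $- \frac{4240}{1147} + \frac{7475 \sqrt{482}}{3374} \approx 44.943$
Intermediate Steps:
$P = -4050$
$N = 14 \sqrt{482}$ ($N = 2 \sqrt{23063 + 15 \cdot 37} = 2 \sqrt{23063 + 555} = 2 \sqrt{23618} = 2 \cdot 7 \sqrt{482} = 14 \sqrt{482} \approx 307.36$)
$\frac{P + 19000}{N} + \frac{38160}{-10323} = \frac{-4050 + 19000}{14 \sqrt{482}} + \frac{38160}{-10323} = 14950 \frac{\sqrt{482}}{6748} + 38160 \left(- \frac{1}{10323}\right) = \frac{7475 \sqrt{482}}{3374} - \frac{4240}{1147} = - \frac{4240}{1147} + \frac{7475 \sqrt{482}}{3374}$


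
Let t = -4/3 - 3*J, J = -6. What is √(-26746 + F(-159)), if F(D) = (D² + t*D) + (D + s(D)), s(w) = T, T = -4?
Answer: I*√4278 ≈ 65.406*I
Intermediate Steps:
s(w) = -4
t = 50/3 (t = -4/3 - 3*(-6) = -4*⅓ + 18 = -4/3 + 18 = 50/3 ≈ 16.667)
F(D) = -4 + D² + 53*D/3 (F(D) = (D² + 50*D/3) + (D - 4) = (D² + 50*D/3) + (-4 + D) = -4 + D² + 53*D/3)
√(-26746 + F(-159)) = √(-26746 + (-4 + (-159)² + (53/3)*(-159))) = √(-26746 + (-4 + 25281 - 2809)) = √(-26746 + 22468) = √(-4278) = I*√4278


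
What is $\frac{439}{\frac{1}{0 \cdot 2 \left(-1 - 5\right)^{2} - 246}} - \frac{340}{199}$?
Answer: $- \frac{21491146}{199} \approx -1.08 \cdot 10^{5}$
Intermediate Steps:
$\frac{439}{\frac{1}{0 \cdot 2 \left(-1 - 5\right)^{2} - 246}} - \frac{340}{199} = \frac{439}{\frac{1}{0 \left(-6\right)^{2} - 246}} - \frac{340}{199} = \frac{439}{\frac{1}{0 \cdot 36 - 246}} - \frac{340}{199} = \frac{439}{\frac{1}{0 - 246}} - \frac{340}{199} = \frac{439}{\frac{1}{-246}} - \frac{340}{199} = \frac{439}{- \frac{1}{246}} - \frac{340}{199} = 439 \left(-246\right) - \frac{340}{199} = -107994 - \frac{340}{199} = - \frac{21491146}{199}$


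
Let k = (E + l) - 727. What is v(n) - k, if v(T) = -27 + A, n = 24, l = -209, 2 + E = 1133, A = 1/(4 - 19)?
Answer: -3331/15 ≈ -222.07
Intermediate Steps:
A = -1/15 (A = 1/(-15) = -1/15 ≈ -0.066667)
E = 1131 (E = -2 + 1133 = 1131)
v(T) = -406/15 (v(T) = -27 - 1/15 = -406/15)
k = 195 (k = (1131 - 209) - 727 = 922 - 727 = 195)
v(n) - k = -406/15 - 1*195 = -406/15 - 195 = -3331/15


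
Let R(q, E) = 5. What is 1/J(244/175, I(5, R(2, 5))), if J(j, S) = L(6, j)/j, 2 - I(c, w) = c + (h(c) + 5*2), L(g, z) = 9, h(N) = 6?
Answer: 244/1575 ≈ 0.15492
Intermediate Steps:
I(c, w) = -14 - c (I(c, w) = 2 - (c + (6 + 5*2)) = 2 - (c + (6 + 10)) = 2 - (c + 16) = 2 - (16 + c) = 2 + (-16 - c) = -14 - c)
J(j, S) = 9/j
1/J(244/175, I(5, R(2, 5))) = 1/(9/((244/175))) = 1/(9/((244*(1/175)))) = 1/(9/(244/175)) = 1/(9*(175/244)) = 1/(1575/244) = 244/1575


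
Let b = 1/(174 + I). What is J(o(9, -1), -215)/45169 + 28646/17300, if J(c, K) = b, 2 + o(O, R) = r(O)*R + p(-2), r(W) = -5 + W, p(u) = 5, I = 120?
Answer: 47551237807/28717320975 ≈ 1.6558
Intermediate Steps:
o(O, R) = 3 + R*(-5 + O) (o(O, R) = -2 + ((-5 + O)*R + 5) = -2 + (R*(-5 + O) + 5) = -2 + (5 + R*(-5 + O)) = 3 + R*(-5 + O))
b = 1/294 (b = 1/(174 + 120) = 1/294 ≈ 0.0034014)
J(c, K) = 1/294
J(o(9, -1), -215)/45169 + 28646/17300 = (1/294)/45169 + 28646/17300 = (1/294)*(1/45169) + 28646*(1/17300) = 1/13279686 + 14323/8650 = 47551237807/28717320975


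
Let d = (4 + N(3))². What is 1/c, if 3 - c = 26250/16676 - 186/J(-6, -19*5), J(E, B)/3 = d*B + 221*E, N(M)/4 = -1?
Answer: 5528094/7623929 ≈ 0.72510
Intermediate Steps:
N(M) = -4 (N(M) = 4*(-1) = -4)
d = 0 (d = (4 - 4)² = 0² = 0)
J(E, B) = 663*E (J(E, B) = 3*(0*B + 221*E) = 3*(0 + 221*E) = 3*(221*E) = 663*E)
c = 7623929/5528094 (c = 3 - (26250/16676 - 186/(663*(-6))) = 3 - (26250*(1/16676) - 186/(-3978)) = 3 - (13125/8338 - 186*(-1/3978)) = 3 - (13125/8338 + 31/663) = 3 - 1*8960353/5528094 = 3 - 8960353/5528094 = 7623929/5528094 ≈ 1.3791)
1/c = 1/(7623929/5528094) = 5528094/7623929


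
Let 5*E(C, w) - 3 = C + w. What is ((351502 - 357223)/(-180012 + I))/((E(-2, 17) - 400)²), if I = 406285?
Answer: -143025/888873656452 ≈ -1.6091e-7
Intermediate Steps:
E(C, w) = ⅗ + C/5 + w/5 (E(C, w) = ⅗ + (C + w)/5 = ⅗ + (C/5 + w/5) = ⅗ + C/5 + w/5)
((351502 - 357223)/(-180012 + I))/((E(-2, 17) - 400)²) = ((351502 - 357223)/(-180012 + 406285))/(((⅗ + (⅕)*(-2) + (⅕)*17) - 400)²) = (-5721/226273)/(((⅗ - ⅖ + 17/5) - 400)²) = (-5721*1/226273)/((18/5 - 400)²) = -5721/(226273*((-1982/5)²)) = -5721/(226273*3928324/25) = -5721/226273*25/3928324 = -143025/888873656452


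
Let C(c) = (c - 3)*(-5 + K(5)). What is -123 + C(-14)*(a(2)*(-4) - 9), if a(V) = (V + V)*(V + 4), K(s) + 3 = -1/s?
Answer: -14760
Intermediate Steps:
K(s) = -3 - 1/s
a(V) = 2*V*(4 + V) (a(V) = (2*V)*(4 + V) = 2*V*(4 + V))
C(c) = 123/5 - 41*c/5 (C(c) = (c - 3)*(-5 + (-3 - 1/5)) = (-3 + c)*(-5 + (-3 - 1*⅕)) = (-3 + c)*(-5 + (-3 - ⅕)) = (-3 + c)*(-5 - 16/5) = (-3 + c)*(-41/5) = 123/5 - 41*c/5)
-123 + C(-14)*(a(2)*(-4) - 9) = -123 + (123/5 - 41/5*(-14))*((2*2*(4 + 2))*(-4) - 9) = -123 + (123/5 + 574/5)*((2*2*6)*(-4) - 9) = -123 + 697*(24*(-4) - 9)/5 = -123 + 697*(-96 - 9)/5 = -123 + (697/5)*(-105) = -123 - 14637 = -14760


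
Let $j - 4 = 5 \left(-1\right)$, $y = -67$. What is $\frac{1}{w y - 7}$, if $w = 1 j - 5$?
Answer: $\frac{1}{395} \approx 0.0025316$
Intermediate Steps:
$j = -1$ ($j = 4 + 5 \left(-1\right) = 4 - 5 = -1$)
$w = -6$ ($w = 1 \left(-1\right) - 5 = -1 - 5 = -6$)
$\frac{1}{w y - 7} = \frac{1}{\left(-6\right) \left(-67\right) - 7} = \frac{1}{402 - 7} = \frac{1}{395}$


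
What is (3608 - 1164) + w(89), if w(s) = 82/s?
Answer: 217598/89 ≈ 2444.9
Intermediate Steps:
(3608 - 1164) + w(89) = (3608 - 1164) + 82/89 = 2444 + 82*(1/89) = 2444 + 82/89 = 217598/89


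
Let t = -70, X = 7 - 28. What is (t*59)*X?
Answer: 86730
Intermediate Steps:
X = -21
(t*59)*X = -70*59*(-21) = -4130*(-21) = 86730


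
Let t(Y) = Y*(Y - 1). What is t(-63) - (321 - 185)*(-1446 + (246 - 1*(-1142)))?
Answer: 11920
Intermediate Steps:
t(Y) = Y*(-1 + Y)
t(-63) - (321 - 185)*(-1446 + (246 - 1*(-1142))) = -63*(-1 - 63) - (321 - 185)*(-1446 + (246 - 1*(-1142))) = -63*(-64) - 136*(-1446 + (246 + 1142)) = 4032 - 136*(-1446 + 1388) = 4032 - 136*(-58) = 4032 - 1*(-7888) = 4032 + 7888 = 11920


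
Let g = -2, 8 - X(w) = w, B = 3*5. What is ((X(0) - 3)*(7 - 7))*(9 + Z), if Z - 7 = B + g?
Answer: 0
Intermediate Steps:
B = 15
X(w) = 8 - w
Z = 20 (Z = 7 + (15 - 2) = 7 + 13 = 20)
((X(0) - 3)*(7 - 7))*(9 + Z) = (((8 - 1*0) - 3)*(7 - 7))*(9 + 20) = (((8 + 0) - 3)*0)*29 = ((8 - 3)*0)*29 = (5*0)*29 = 0*29 = 0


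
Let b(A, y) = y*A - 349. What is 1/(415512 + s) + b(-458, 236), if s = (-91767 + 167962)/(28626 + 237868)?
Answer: -12007395040118257/110731531123 ≈ -1.0844e+5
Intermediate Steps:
s = 76195/266494 ≈ 0.28592
b(A, y) = -349 + A*y (b(A, y) = A*y - 349 = -349 + A*y)
1/(415512 + s) + b(-458, 236) = 1/(415512 + 76195/266494) + (-349 - 458*236) = 1/(110731531123/266494) + (-349 - 108088) = 266494/110731531123 - 108437 = -12007395040118257/110731531123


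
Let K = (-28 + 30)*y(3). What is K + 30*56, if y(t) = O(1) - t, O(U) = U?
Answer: 1676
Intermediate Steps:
y(t) = 1 - t
K = -4 (K = (-28 + 30)*(1 - 1*3) = 2*(1 - 3) = 2*(-2) = -4)
K + 30*56 = -4 + 30*56 = -4 + 1680 = 1676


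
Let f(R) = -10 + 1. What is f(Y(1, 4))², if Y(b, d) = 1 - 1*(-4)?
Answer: 81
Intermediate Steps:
Y(b, d) = 5 (Y(b, d) = 1 + 4 = 5)
f(R) = -9
f(Y(1, 4))² = (-9)² = 81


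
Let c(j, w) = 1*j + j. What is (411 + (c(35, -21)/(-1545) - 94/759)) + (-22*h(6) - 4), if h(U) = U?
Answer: 7161817/26059 ≈ 274.83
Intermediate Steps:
c(j, w) = 2*j (c(j, w) = j + j = 2*j)
(411 + (c(35, -21)/(-1545) - 94/759)) + (-22*h(6) - 4) = (411 + ((2*35)/(-1545) - 94/759)) + (-22*6 - 4) = (411 + (70*(-1/1545) - 94*1/759)) + (-132 - 4) = (411 + (-14/309 - 94/759)) - 136 = (411 - 4408/26059) - 136 = 10705841/26059 - 136 = 7161817/26059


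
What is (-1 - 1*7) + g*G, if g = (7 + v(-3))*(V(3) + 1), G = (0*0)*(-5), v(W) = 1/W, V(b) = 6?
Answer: -8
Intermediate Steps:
G = 0 (G = 0*(-5) = 0)
g = 140/3 (g = (7 + 1/(-3))*(6 + 1) = (7 - ⅓)*7 = (20/3)*7 = 140/3 ≈ 46.667)
(-1 - 1*7) + g*G = (-1 - 1*7) + (140/3)*0 = (-1 - 7) + 0 = -8 + 0 = -8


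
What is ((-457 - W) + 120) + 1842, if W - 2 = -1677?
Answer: 3180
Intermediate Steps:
W = -1675 (W = 2 - 1677 = -1675)
((-457 - W) + 120) + 1842 = ((-457 - 1*(-1675)) + 120) + 1842 = ((-457 + 1675) + 120) + 1842 = (1218 + 120) + 1842 = 1338 + 1842 = 3180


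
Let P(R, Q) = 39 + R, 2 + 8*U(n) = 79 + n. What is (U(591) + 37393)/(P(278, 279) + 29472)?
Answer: 74953/59578 ≈ 1.2581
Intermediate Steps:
U(n) = 77/8 + n/8 (U(n) = -¼ + (79 + n)/8 = -¼ + (79/8 + n/8) = 77/8 + n/8)
(U(591) + 37393)/(P(278, 279) + 29472) = ((77/8 + (⅛)*591) + 37393)/((39 + 278) + 29472) = ((77/8 + 591/8) + 37393)/(317 + 29472) = (167/2 + 37393)/29789 = (74953/2)*(1/29789) = 74953/59578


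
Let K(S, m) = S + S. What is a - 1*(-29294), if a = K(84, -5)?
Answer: 29462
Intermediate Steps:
K(S, m) = 2*S
a = 168 (a = 2*84 = 168)
a - 1*(-29294) = 168 - 1*(-29294) = 168 + 29294 = 29462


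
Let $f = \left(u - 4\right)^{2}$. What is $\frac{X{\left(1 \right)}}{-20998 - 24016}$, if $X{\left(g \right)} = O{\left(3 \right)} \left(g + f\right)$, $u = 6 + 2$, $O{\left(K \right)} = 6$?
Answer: $- \frac{51}{22507} \approx -0.002266$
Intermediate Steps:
$u = 8$
$f = 16$ ($f = \left(8 - 4\right)^{2} = 4^{2} = 16$)
$X{\left(g \right)} = 96 + 6 g$ ($X{\left(g \right)} = 6 \left(g + 16\right) = 6 \left(16 + g\right) = 96 + 6 g$)
$\frac{X{\left(1 \right)}}{-20998 - 24016} = \frac{96 + 6 \cdot 1}{-20998 - 24016} = \frac{96 + 6}{-45014} = 102 \left(- \frac{1}{45014}\right) = - \frac{51}{22507}$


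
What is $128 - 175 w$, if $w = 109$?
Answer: $-18947$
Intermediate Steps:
$128 - 175 w = 128 - 19075 = -18947$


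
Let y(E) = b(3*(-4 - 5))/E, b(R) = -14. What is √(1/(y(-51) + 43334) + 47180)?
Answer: √900163468477403/138128 ≈ 217.21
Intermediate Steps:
y(E) = -14/E
√(1/(y(-51) + 43334) + 47180) = √(1/(-14/(-51) + 43334) + 47180) = √(1/(-14*(-1/51) + 43334) + 47180) = √(1/(14/51 + 43334) + 47180) = √(1/(2210048/51) + 47180) = √(51/2210048 + 47180) = √(104270064691/2210048) = √900163468477403/138128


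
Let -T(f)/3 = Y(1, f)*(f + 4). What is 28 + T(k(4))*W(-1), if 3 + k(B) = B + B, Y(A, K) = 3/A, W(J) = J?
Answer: 109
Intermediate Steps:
k(B) = -3 + 2*B (k(B) = -3 + (B + B) = -3 + 2*B)
T(f) = -36 - 9*f (T(f) = -3*3/1*(f + 4) = -3*3*1*(4 + f) = -9*(4 + f) = -3*(12 + 3*f) = -36 - 9*f)
28 + T(k(4))*W(-1) = 28 + (-36 - 9*(-3 + 2*4))*(-1) = 28 + (-36 - 9*(-3 + 8))*(-1) = 28 + (-36 - 9*5)*(-1) = 28 + (-36 - 45)*(-1) = 28 - 81*(-1) = 28 + 81 = 109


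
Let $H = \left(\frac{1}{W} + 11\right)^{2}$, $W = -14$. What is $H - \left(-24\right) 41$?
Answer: $\frac{216273}{196} \approx 1103.4$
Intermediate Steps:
$H = \frac{23409}{196}$ ($H = \left(\frac{1}{-14} + 11\right)^{2} = \left(- \frac{1}{14} + 11\right)^{2} = \left(\frac{153}{14}\right)^{2} = \frac{23409}{196} \approx 119.43$)
$H - \left(-24\right) 41 = \frac{23409}{196} - \left(-24\right) 41 = \frac{23409}{196} - -984 = \frac{23409}{196} + 984 = \frac{216273}{196}$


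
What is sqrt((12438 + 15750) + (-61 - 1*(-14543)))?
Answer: sqrt(42670) ≈ 206.57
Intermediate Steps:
sqrt((12438 + 15750) + (-61 - 1*(-14543))) = sqrt(28188 + (-61 + 14543)) = sqrt(28188 + 14482) = sqrt(42670)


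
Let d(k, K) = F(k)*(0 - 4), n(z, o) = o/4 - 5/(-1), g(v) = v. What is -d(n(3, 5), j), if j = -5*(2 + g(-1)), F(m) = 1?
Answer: 4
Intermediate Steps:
n(z, o) = 5 + o/4 (n(z, o) = o*(¼) - 5*(-1) = o/4 + 5 = 5 + o/4)
j = -5 (j = -5*(2 - 1) = -5*1 = -5)
d(k, K) = -4 (d(k, K) = 1*(0 - 4) = 1*(-4) = -4)
-d(n(3, 5), j) = -1*(-4) = 4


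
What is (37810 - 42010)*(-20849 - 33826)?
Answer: 229635000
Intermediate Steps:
(37810 - 42010)*(-20849 - 33826) = -4200*(-54675) = 229635000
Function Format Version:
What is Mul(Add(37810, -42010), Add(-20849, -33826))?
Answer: 229635000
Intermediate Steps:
Mul(Add(37810, -42010), Add(-20849, -33826)) = Mul(-4200, -54675) = 229635000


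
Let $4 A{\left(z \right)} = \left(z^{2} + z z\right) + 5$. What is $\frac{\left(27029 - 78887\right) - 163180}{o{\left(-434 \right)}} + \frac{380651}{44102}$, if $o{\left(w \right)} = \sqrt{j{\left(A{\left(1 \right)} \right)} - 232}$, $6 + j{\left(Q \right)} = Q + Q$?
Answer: $\frac{380651}{44102} + \frac{215038 i \sqrt{938}}{469} \approx 8.6311 + 14042.0 i$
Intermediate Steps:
$A{\left(z \right)} = \frac{5}{4} + \frac{z^{2}}{2}$ ($A{\left(z \right)} = \frac{\left(z^{2} + z z\right) + 5}{4} = \frac{\left(z^{2} + z^{2}\right) + 5}{4} = \frac{2 z^{2} + 5}{4} = \frac{5 + 2 z^{2}}{4} = \frac{5}{4} + \frac{z^{2}}{2}$)
$j{\left(Q \right)} = -6 + 2 Q$ ($j{\left(Q \right)} = -6 + \left(Q + Q\right) = -6 + 2 Q$)
$o{\left(w \right)} = \frac{i \sqrt{938}}{2}$ ($o{\left(w \right)} = \sqrt{\left(-6 + 2 \left(\frac{5}{4} + \frac{1^{2}}{2}\right)\right) - 232} = \sqrt{\left(-6 + 2 \left(\frac{5}{4} + \frac{1}{2} \cdot 1\right)\right) - 232} = \sqrt{\left(-6 + 2 \left(\frac{5}{4} + \frac{1}{2}\right)\right) - 232} = \sqrt{\left(-6 + 2 \cdot \frac{7}{4}\right) - 232} = \sqrt{\left(-6 + \frac{7}{2}\right) - 232} = \sqrt{- \frac{5}{2} - 232} = \sqrt{- \frac{469}{2}} = \frac{i \sqrt{938}}{2}$)
$\frac{\left(27029 - 78887\right) - 163180}{o{\left(-434 \right)}} + \frac{380651}{44102} = \frac{\left(27029 - 78887\right) - 163180}{\frac{1}{2} i \sqrt{938}} + \frac{380651}{44102} = \left(-51858 - 163180\right) \left(- \frac{i \sqrt{938}}{469}\right) + 380651 \cdot \frac{1}{44102} = - 215038 \left(- \frac{i \sqrt{938}}{469}\right) + \frac{380651}{44102} = \frac{215038 i \sqrt{938}}{469} + \frac{380651}{44102} = \frac{380651}{44102} + \frac{215038 i \sqrt{938}}{469}$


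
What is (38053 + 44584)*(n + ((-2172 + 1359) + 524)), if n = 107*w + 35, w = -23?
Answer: -224359455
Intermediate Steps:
n = -2426 (n = 107*(-23) + 35 = -2461 + 35 = -2426)
(38053 + 44584)*(n + ((-2172 + 1359) + 524)) = (38053 + 44584)*(-2426 + ((-2172 + 1359) + 524)) = 82637*(-2426 + (-813 + 524)) = 82637*(-2426 - 289) = 82637*(-2715) = -224359455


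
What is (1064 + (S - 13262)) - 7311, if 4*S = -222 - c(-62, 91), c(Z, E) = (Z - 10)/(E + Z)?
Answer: -1134705/58 ≈ -19564.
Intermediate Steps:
c(Z, E) = (-10 + Z)/(E + Z)
S = -3183/58 (S = (-222 - (-10 - 62)/(91 - 62))/4 = (-222 - (-72)/29)/4 = (-222 - 1*(-72/29))/4 = (-222 + 72/29)/4 = (¼)*(-6366/29) = -3183/58 ≈ -54.879)
(1064 + (S - 13262)) - 7311 = (1064 + (-3183/58 - 13262)) - 7311 = (1064 - 772379/58) - 7311 = -710667/58 - 7311 = -1134705/58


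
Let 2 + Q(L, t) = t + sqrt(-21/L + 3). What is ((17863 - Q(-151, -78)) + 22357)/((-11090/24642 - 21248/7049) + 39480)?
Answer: 3500084378700/3428565897607 - 86850729*sqrt(71574)/517713450538657 ≈ 1.0208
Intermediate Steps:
Q(L, t) = -2 + t + sqrt(3 - 21/L) (Q(L, t) = -2 + (t + sqrt(-21/L + 3)) = -2 + (t + sqrt(3 - 21/L)) = -2 + t + sqrt(3 - 21/L))
((17863 - Q(-151, -78)) + 22357)/((-11090/24642 - 21248/7049) + 39480) = ((17863 - (-2 - 78 + sqrt(3)*sqrt((-7 - 151)/(-151)))) + 22357)/((-11090/24642 - 21248/7049) + 39480) = ((17863 - (-2 - 78 + sqrt(3)*sqrt(-1/151*(-158)))) + 22357)/((-11090*1/24642 - 21248*1/7049) + 39480) = ((17863 - (-2 - 78 + sqrt(3)*sqrt(158/151))) + 22357)/((-5545/12321 - 21248/7049) + 39480) = ((17863 - (-2 - 78 + sqrt(3)*(sqrt(23858)/151))) + 22357)/(-300883313/86850729 + 39480) = ((17863 - (-2 - 78 + sqrt(71574)/151)) + 22357)/(3428565897607/86850729) = ((17863 - (-80 + sqrt(71574)/151)) + 22357)*(86850729/3428565897607) = ((17863 + (80 - sqrt(71574)/151)) + 22357)*(86850729/3428565897607) = ((17943 - sqrt(71574)/151) + 22357)*(86850729/3428565897607) = (40300 - sqrt(71574)/151)*(86850729/3428565897607) = 3500084378700/3428565897607 - 86850729*sqrt(71574)/517713450538657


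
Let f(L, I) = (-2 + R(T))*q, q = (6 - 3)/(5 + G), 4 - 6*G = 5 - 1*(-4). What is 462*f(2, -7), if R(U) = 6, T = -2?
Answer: 33264/25 ≈ 1330.6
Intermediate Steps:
G = -5/6 (G = 2/3 - (5 - 1*(-4))/6 = 2/3 - (5 + 4)/6 = 2/3 - 1/6*9 = 2/3 - 3/2 = -5/6 ≈ -0.83333)
q = 18/25 (q = (6 - 3)/(5 - 5/6) = 3/(25/6) = 3*(6/25) = 18/25 ≈ 0.72000)
f(L, I) = 72/25 (f(L, I) = (-2 + 6)*(18/25) = 4*(18/25) = 72/25)
462*f(2, -7) = 462*(72/25) = 33264/25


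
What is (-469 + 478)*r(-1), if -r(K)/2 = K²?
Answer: -18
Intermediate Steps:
r(K) = -2*K²
(-469 + 478)*r(-1) = (-469 + 478)*(-2*(-1)²) = 9*(-2*1) = 9*(-2) = -18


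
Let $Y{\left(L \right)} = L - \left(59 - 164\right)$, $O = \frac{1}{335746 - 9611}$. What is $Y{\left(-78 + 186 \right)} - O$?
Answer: $\frac{69466754}{326135} \approx 213.0$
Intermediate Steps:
$O = \frac{1}{326135} \approx 3.0662 \cdot 10^{-6}$
$Y{\left(L \right)} = 105 + L$ ($Y{\left(L \right)} = L - \left(59 - 164\right) = L - -105 = L + 105 = 105 + L$)
$Y{\left(-78 + 186 \right)} - O = \left(105 + \left(-78 + 186\right)\right) - \frac{1}{326135} = \left(105 + 108\right) - \frac{1}{326135} = 213 - \frac{1}{326135} = \frac{69466754}{326135}$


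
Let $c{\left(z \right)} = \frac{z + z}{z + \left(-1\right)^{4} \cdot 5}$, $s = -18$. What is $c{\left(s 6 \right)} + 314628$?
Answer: $\frac{32406900}{103} \approx 3.1463 \cdot 10^{5}$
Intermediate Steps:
$c{\left(z \right)} = \frac{2 z}{5 + z}$ ($c{\left(z \right)} = \frac{2 z}{z + 1 \cdot 5} = \frac{2 z}{z + 5} = \frac{2 z}{5 + z}$)
$c{\left(s 6 \right)} + 314628 = \frac{2 \left(\left(-18\right) 6\right)}{5 - 108} + 314628 = 2 \left(-108\right) \frac{1}{5 - 108} + 314628 = 2 \left(-108\right) \frac{1}{-103} + 314628 = 2 \left(-108\right) \left(- \frac{1}{103}\right) + 314628 = \frac{216}{103} + 314628 = \frac{32406900}{103}$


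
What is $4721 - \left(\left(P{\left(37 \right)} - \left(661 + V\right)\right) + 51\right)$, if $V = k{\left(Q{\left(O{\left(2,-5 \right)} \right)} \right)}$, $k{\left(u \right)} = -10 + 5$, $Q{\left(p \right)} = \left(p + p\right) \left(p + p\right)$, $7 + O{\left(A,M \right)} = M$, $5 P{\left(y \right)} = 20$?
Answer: $5322$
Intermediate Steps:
$P{\left(y \right)} = 4$ ($P{\left(y \right)} = \frac{1}{5} \cdot 20 = 4$)
$O{\left(A,M \right)} = -7 + M$
$Q{\left(p \right)} = 4 p^{2}$ ($Q{\left(p \right)} = 2 p 2 p = 4 p^{2}$)
$k{\left(u \right)} = -5$
$V = -5$
$4721 - \left(\left(P{\left(37 \right)} - \left(661 + V\right)\right) + 51\right) = 4721 - \left(\left(4 - 656\right) + 51\right) = 4721 - \left(-652 + 51\right) = 4721 - -601 = 4721 + 601 = 5322$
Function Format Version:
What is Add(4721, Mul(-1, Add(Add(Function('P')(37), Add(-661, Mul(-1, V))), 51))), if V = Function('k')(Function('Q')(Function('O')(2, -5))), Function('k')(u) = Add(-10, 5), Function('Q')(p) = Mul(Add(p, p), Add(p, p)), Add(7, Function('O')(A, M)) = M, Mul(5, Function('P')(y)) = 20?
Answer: 5322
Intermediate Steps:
Function('P')(y) = 4 (Function('P')(y) = Mul(Rational(1, 5), 20) = 4)
Function('O')(A, M) = Add(-7, M)
Function('Q')(p) = Mul(4, Pow(p, 2)) (Function('Q')(p) = Mul(Mul(2, p), Mul(2, p)) = Mul(4, Pow(p, 2)))
Function('k')(u) = -5
V = -5
Add(4721, Mul(-1, Add(Add(Function('P')(37), Add(-661, Mul(-1, V))), 51))) = Add(4721, Mul(-1, Add(Add(4, Add(-661, Mul(-1, -5))), 51))) = Add(4721, Mul(-1, Add(Add(4, Add(-661, 5)), 51))) = Add(4721, Mul(-1, Add(Add(4, -656), 51))) = Add(4721, Mul(-1, Add(-652, 51))) = Add(4721, Mul(-1, -601)) = Add(4721, 601) = 5322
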